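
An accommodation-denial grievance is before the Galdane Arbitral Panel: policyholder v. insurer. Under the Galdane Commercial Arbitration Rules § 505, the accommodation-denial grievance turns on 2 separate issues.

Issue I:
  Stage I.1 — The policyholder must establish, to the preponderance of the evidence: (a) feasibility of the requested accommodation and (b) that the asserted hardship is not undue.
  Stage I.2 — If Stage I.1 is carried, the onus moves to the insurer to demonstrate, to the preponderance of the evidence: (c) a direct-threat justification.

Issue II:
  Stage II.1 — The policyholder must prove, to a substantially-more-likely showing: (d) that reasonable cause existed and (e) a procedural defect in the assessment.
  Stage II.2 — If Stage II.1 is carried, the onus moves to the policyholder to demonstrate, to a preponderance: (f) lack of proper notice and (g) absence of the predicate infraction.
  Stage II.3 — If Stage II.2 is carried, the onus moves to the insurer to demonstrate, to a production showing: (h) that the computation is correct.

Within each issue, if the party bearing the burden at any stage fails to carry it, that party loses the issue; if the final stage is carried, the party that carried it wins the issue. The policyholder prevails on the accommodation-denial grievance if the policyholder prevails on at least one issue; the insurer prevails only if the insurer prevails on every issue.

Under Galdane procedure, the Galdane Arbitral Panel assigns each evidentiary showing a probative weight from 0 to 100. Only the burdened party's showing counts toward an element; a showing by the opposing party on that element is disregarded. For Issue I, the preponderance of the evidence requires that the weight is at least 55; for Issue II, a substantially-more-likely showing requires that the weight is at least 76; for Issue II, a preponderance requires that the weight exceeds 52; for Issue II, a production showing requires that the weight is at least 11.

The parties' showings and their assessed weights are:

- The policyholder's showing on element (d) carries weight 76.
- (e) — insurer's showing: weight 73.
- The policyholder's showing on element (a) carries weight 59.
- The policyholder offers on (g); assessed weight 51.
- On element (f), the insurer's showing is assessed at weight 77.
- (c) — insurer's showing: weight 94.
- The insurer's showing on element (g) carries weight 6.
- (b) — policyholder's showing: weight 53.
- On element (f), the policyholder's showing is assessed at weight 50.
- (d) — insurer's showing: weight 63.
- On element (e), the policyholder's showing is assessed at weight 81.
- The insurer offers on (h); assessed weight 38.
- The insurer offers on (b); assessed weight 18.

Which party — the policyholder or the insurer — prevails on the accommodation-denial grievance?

— Issue I —
At Stage I.1 the policyholder must meet the preponderance of the evidence (weight is at least 55): on (a) the weight is 59, which does reach 55, so (a) meets the standard; on (b) the weight is 53 (the insurer's 18 is given no effect), which does not reach 55, so (b) does not meet the standard.
  Stage I.1 not carried; the policyholder fails its burden.
The analysis ends at Stage I.1; the insurer prevails on this issue.
— Issue II —
Stage II.1 (policyholder, a substantially-more-likely showing, weight is at least 76): (d) 76 (insurer's 63 disregarded) ≥ 76 — meets; (e) 81 (insurer's 73 disregarded) ≥ 76 — meets.
  All elements met. The policyholder retains the burden for Stage II.2.
Stage II.2 (policyholder, a preponderance, weight exceeds 52): (f) 50 (insurer's 77 disregarded) ≤ 52 — fails; (g) 51 (insurer's 6 disregarded) ≤ 52 — fails.
  The policyholder does not carry Stage II.2.
So the insurer prevails on this issue.
Per-issue: Issue I → insurer; Issue II → insurer. The policyholder must prevail on at least one issue; overall, the insurer prevails.

insurer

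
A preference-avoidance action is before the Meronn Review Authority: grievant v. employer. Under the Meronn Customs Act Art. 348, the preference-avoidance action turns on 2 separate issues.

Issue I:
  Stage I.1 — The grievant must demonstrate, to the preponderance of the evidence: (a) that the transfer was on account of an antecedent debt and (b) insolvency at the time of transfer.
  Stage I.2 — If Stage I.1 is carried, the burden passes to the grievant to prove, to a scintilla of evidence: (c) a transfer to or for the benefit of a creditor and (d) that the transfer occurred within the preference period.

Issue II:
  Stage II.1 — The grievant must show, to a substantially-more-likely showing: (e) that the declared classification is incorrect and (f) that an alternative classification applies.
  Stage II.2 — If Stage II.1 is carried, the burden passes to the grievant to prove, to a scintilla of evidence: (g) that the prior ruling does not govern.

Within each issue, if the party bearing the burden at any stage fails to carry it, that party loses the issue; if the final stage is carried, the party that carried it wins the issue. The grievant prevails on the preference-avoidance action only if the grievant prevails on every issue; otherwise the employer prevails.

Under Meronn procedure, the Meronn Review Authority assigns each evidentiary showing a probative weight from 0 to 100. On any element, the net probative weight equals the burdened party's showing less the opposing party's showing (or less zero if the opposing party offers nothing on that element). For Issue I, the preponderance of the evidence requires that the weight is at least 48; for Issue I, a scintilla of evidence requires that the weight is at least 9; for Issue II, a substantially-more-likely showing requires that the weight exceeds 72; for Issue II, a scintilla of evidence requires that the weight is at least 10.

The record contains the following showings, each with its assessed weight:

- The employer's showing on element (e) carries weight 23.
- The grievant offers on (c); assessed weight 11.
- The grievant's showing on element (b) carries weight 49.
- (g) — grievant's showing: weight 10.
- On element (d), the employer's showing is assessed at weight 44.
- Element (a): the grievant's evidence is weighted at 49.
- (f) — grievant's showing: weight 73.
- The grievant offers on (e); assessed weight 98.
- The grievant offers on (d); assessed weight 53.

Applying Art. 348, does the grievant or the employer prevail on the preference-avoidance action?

grievant

— Issue I —
Stage I.1 (grievant, the preponderance of the evidence, weight is at least 48): (a) 49 ≥ 48 — meets; (b) 49 ≥ 48 — meets.
  Stage I.1 is satisfied; the grievant continues to bear the burden.
Stage I.2 (grievant, a scintilla of evidence, weight is at least 9): (c) 11 ≥ 9 — meets; (d) net 53−44=9 ≥ 9 — meets.
  Stage I.2 carried; the final stage is satisfied.
All stages carried — the grievant prevails on this issue.
— Issue II —
Stage II.1 — burden on grievant; standard: a substantially-more-likely showing (weight exceeds 72).
    (e): 98 − 23 = 75 > 72 [met]
    (f): 73 > 72 [met]
  Stage II.1 is satisfied; the grievant continues to bear the burden.
Stage II.2 — burden on grievant; standard: a scintilla of evidence (weight is at least 10).
    (g): 10 ≥ 10 [met]
  Stage II.2 carried; the final stage is satisfied.
With every stage satisfied, the grievant prevails on this issue.
Per-issue: Issue I → grievant; Issue II → grievant. The grievant must prevail on every issue; overall, the grievant prevails.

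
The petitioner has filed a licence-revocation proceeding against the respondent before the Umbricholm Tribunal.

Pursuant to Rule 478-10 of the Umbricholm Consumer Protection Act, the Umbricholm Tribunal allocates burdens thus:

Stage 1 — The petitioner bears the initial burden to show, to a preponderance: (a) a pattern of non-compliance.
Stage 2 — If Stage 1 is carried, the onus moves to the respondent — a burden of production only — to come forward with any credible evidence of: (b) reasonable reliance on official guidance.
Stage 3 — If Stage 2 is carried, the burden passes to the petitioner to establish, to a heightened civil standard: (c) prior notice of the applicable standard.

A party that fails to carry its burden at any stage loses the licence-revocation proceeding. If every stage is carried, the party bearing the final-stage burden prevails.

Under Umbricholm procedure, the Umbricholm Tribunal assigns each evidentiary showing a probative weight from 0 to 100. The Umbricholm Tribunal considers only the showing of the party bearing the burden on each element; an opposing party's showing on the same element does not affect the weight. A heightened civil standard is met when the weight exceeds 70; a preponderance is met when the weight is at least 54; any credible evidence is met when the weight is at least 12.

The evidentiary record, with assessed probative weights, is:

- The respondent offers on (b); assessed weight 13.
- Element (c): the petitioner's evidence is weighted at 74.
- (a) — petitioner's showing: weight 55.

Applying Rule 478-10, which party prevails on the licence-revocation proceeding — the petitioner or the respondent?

petitioner

Stage 1 — burden on petitioner; standard: a preponderance (weight is at least 54).
    (a): 55 ≥ 54 [met]
  Stage 1 carried; the burden shifts to the respondent.
Stage 2 — burden on respondent; standard: any credible evidence (weight is at least 12).
    (b): 13 ≥ 12 [met]
  Stage 2 is satisfied; the onus moves to the petitioner.
Stage 3 — burden on petitioner; standard: a heightened civil standard (weight exceeds 70).
    (c): 74 > 70 [met]
  All elements met at the final stage.
Every stage carried; the petitioner prevails.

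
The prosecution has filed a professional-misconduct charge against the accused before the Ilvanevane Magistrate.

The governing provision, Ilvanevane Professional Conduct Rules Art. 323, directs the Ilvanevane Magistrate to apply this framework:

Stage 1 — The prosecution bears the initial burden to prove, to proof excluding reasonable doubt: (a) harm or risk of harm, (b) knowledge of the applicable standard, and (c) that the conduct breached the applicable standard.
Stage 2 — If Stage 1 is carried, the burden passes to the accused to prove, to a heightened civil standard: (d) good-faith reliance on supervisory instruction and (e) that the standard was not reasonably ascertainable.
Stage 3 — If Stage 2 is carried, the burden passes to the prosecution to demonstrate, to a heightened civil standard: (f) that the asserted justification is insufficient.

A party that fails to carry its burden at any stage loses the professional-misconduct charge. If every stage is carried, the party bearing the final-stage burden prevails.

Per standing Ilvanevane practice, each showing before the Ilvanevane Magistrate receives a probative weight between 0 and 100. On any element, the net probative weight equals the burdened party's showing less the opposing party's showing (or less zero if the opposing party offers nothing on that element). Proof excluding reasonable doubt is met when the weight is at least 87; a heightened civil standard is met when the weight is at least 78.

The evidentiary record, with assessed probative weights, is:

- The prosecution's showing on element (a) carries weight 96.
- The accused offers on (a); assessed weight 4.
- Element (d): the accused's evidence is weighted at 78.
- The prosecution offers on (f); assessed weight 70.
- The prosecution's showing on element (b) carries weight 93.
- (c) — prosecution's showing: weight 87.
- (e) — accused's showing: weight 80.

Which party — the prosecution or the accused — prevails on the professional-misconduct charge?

At Stage 1 the prosecution must meet proof excluding reasonable doubt (weight is at least 87): on (a) the weight is 96 less the opposing 4 gives net 92, ≥ 87, so (a) meets the standard; on (b) the weight is 93, which does reach 87, so (b) meets the standard; on (c) the weight is 87, ≥ 87, so (c) meets the standard.
  The prosecution carries Stage 1; the accused now bears the burden.
At Stage 2 the accused must meet a heightened civil standard (weight is at least 78): on (d) the weight is 78, ≥ 78, so (d) meets the standard; on (e) the weight is 80, which does reach 78, so (e) meets the standard.
  All elements met. The burden passes to the prosecution.
At Stage 3 the prosecution must meet a heightened civil standard (weight is at least 78): on (f) the weight is 70, < 78, so (f) does not meet the standard.
  Stage 3 not carried; the prosecution fails its burden.
The analysis ends at Stage 3; the accused prevails.

accused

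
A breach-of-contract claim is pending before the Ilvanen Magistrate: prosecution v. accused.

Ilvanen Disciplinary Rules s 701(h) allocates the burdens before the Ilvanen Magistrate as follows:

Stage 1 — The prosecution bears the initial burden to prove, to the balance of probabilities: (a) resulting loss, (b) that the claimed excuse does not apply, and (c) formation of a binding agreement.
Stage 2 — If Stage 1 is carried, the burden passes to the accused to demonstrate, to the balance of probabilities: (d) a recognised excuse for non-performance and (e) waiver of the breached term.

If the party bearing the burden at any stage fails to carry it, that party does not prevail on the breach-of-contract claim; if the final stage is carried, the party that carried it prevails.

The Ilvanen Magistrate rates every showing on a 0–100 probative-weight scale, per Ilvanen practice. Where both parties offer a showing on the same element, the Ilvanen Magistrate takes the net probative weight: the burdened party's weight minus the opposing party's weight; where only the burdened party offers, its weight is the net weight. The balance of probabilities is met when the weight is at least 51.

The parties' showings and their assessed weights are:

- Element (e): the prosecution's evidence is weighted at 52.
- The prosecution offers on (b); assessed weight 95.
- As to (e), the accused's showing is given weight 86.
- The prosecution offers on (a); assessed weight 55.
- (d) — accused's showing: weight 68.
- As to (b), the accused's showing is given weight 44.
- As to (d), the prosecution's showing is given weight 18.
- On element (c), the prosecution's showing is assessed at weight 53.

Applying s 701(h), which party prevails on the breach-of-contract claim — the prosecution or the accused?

prosecution

At Stage 1 the prosecution must meet the balance of probabilities (weight is at least 51): on (a) the weight is 55, ≥ 51, so (a) meets the standard; on (b) the weight is 95 less the opposing 44 gives net 51, which does reach 51, so (b) meets the standard; on (c) the weight is 53, ≥ 51, so (c) meets the standard.
  The prosecution carries Stage 1; the accused now bears the burden.
At Stage 2 the accused must meet the balance of probabilities (weight is at least 51): on (d) the weight is 68 less the opposing 18 gives net 50, which does not reach 51, so (d) does not meet the standard; on (e) the weight is 86 less the opposing 52 gives net 34, which does not reach 51, so (e) does not meet the standard.
  Stage 2 not carried; the accused fails its burden.
So the prosecution prevails.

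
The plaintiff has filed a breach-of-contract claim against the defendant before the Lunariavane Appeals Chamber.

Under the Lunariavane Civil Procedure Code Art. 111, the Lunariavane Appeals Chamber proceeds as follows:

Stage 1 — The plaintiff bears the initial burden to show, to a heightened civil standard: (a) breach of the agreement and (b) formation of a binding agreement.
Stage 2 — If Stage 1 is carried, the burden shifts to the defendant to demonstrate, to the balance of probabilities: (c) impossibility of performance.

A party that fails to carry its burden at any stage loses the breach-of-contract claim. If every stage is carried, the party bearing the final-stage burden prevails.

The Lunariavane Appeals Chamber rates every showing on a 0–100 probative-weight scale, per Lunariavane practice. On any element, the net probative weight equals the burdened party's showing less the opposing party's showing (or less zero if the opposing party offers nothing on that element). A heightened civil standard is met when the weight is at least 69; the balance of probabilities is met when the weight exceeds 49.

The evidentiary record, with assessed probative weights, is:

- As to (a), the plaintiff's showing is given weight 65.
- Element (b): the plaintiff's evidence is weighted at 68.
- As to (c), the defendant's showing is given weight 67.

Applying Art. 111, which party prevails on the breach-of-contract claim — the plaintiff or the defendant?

defendant

Stage 1 (plaintiff, a heightened civil standard, weight is at least 69): (a) 65 < 69 — fails; (b) 68 < 69 — fails.
  Stage 1 not carried; the plaintiff fails its burden.
The defendant prevails.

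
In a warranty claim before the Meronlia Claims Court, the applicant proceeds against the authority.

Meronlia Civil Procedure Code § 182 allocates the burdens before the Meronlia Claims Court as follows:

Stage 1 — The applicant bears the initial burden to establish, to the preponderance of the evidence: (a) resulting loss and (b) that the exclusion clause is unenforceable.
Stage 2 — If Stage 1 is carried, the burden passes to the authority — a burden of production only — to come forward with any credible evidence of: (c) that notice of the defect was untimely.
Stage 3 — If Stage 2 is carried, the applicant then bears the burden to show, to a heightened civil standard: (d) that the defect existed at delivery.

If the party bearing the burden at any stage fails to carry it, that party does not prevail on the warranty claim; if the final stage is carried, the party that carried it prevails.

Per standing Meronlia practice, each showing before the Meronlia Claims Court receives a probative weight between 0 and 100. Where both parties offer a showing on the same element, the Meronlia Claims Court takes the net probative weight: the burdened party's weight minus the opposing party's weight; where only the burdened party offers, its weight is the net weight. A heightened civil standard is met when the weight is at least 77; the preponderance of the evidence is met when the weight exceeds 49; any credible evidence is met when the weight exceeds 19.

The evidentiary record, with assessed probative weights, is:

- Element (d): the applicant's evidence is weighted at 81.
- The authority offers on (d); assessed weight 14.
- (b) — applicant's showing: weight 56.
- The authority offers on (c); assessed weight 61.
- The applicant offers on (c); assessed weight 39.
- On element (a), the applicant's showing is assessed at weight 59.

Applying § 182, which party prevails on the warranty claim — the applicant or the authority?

authority

At Stage 1 the applicant must meet the preponderance of the evidence (weight exceeds 49): on (a) the weight is 59, which does exceed 49, so (a) meets the standard; on (b) the weight is 56, which does exceed 49, so (b) meets the standard.
  Stage 1 carried; the burden shifts to the authority.
At Stage 2 the authority must meet any credible evidence (weight exceeds 19): on (c) the weight is 61 less the opposing 39 gives net 22, which does exceed 19, so (c) meets the standard.
  The authority carries Stage 2; the applicant now bears the burden.
At Stage 3 the applicant must meet a heightened civil standard (weight is at least 77): on (d) the weight is 81 less the opposing 14 gives net 67, which does not reach 77, so (d) does not meet the standard.
  Not every element is met, so the applicant fails to carry Stage 3.
The analysis ends at Stage 3; the authority prevails.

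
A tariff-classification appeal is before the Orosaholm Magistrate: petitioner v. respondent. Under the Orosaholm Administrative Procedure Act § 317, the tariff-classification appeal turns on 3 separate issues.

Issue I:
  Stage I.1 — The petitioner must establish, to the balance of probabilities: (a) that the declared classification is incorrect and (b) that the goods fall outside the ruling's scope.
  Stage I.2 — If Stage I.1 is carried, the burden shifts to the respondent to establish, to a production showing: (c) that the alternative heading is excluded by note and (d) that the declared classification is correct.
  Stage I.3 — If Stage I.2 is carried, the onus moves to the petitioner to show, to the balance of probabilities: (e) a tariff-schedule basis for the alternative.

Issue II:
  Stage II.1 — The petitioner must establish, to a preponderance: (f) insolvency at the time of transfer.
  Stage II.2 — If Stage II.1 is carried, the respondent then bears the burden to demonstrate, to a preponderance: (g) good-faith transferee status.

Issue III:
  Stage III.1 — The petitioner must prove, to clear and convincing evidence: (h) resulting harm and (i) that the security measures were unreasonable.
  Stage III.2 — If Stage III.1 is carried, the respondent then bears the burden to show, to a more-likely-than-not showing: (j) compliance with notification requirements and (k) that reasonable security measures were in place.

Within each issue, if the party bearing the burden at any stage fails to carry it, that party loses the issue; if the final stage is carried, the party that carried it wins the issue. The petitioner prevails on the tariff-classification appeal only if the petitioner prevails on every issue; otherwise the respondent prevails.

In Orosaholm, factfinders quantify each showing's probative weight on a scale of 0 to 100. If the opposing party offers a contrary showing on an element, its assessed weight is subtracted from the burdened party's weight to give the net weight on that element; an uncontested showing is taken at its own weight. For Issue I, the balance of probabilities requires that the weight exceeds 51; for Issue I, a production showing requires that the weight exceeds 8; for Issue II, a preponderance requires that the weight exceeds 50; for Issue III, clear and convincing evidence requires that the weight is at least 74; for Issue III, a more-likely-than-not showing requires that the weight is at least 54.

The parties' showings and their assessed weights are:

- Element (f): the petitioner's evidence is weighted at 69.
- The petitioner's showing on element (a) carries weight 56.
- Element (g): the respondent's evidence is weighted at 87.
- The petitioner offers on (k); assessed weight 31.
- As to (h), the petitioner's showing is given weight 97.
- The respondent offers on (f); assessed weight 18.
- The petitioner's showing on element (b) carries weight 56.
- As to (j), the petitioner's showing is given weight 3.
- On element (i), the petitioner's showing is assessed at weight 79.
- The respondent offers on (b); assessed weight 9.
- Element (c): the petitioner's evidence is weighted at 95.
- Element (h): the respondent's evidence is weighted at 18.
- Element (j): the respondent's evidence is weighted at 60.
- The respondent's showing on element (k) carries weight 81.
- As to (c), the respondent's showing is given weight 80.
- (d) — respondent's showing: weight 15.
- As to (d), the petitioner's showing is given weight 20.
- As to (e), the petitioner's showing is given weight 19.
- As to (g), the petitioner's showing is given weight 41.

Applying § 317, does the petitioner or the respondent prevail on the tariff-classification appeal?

— Issue I —
Stage I.1 (petitioner, the balance of probabilities, weight exceeds 51): (a) 56 > 51 — meets; (b) net 56−9=47 ≤ 51 — fails.
  Stage I.1 not carried; the petitioner fails its burden.
The analysis ends at Stage I.1; the respondent prevails on this issue.
— Issue II —
Stage II.1 — burden on petitioner; standard: a preponderance (weight exceeds 50).
    (f): 69 − 18 = 51 > 50 [met]
  Stage II.1 carried; the burden shifts to the respondent.
Stage II.2 — burden on respondent; standard: a preponderance (weight exceeds 50).
    (g): 87 − 41 = 46 ≤ 50 [not met]
  The respondent does not carry Stage II.2.
The petitioner prevails on this issue.
— Issue III —
Stage III.1 — burden on petitioner; standard: clear and convincing evidence (weight is at least 74).
    (h): 97 − 18 = 79 ≥ 74 [met]
    (i): 79 ≥ 74 [met]
  Stage III.1 is satisfied; the onus moves to the respondent.
Stage III.2 — burden on respondent; standard: a more-likely-than-not showing (weight is at least 54).
    (j): 60 − 3 = 57 ≥ 54 [met]
    (k): 81 − 31 = 50 < 54 [not met]
  The respondent does not carry Stage III.2.
So the petitioner prevails on this issue.
Per-issue: Issue I → respondent; Issue II → petitioner; Issue III → petitioner. The petitioner must prevail on every issue; overall, the respondent prevails.

respondent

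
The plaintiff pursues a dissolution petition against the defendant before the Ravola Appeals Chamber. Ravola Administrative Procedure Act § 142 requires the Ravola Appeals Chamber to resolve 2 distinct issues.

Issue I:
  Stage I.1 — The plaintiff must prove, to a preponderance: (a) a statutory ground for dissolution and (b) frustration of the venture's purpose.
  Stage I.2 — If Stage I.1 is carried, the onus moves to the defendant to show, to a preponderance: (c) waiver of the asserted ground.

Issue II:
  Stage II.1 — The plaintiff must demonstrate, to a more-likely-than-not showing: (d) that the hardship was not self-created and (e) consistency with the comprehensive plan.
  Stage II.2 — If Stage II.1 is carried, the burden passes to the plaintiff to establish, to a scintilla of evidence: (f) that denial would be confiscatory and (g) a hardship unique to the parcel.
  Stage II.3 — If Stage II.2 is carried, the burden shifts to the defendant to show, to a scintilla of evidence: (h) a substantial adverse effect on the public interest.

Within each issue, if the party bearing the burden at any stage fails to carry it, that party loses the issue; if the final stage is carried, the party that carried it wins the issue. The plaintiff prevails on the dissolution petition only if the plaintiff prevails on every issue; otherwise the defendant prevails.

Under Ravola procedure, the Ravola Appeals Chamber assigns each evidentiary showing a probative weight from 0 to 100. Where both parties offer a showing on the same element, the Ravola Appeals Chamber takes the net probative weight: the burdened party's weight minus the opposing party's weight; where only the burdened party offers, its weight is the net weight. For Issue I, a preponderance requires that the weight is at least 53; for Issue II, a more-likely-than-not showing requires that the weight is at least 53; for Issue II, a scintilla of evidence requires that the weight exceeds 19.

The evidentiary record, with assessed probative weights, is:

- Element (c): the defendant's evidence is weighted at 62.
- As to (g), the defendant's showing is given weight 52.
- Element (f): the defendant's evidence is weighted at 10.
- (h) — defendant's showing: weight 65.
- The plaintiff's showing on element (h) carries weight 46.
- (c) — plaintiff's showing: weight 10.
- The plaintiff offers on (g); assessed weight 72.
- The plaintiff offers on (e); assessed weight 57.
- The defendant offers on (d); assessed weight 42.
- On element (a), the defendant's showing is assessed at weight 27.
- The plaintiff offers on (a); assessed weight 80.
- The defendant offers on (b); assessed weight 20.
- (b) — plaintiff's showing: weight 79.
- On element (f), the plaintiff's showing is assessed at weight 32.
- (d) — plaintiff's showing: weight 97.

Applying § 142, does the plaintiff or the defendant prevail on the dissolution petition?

plaintiff

— Issue I —
At Stage I.1 the plaintiff must meet a preponderance (weight is at least 53): on (a) the weight is 80 less the opposing 27 gives net 53, ≥ 53, so (a) meets the standard; on (b) the weight is 79 less the opposing 20 gives net 59, which does reach 53, so (b) meets the standard.
  Stage I.1 carried; the burden shifts to the defendant.
At Stage I.2 the defendant must meet a preponderance (weight is at least 53): on (c) the weight is 62 less the opposing 10 gives net 52, < 53, so (c) does not meet the standard.
  The defendant does not carry Stage I.2.
So the plaintiff prevails on this issue.
— Issue II —
Stage II.1 (plaintiff, a more-likely-than-not showing, weight is at least 53): (d) net 97−42=55 ≥ 53 — meets; (e) 57 ≥ 53 — meets.
  Stage II.1 is satisfied; the plaintiff continues to bear the burden.
Stage II.2 (plaintiff, a scintilla of evidence, weight exceeds 19): (f) net 32−10=22 > 19 — meets; (g) net 72−52=20 > 19 — meets.
  All elements met. The burden passes to the defendant.
Stage II.3 (defendant, a scintilla of evidence, weight exceeds 19): (h) net 65−46=19 ≤ 19 — fails.
  Stage II.3 not carried; the defendant fails its burden.
So the plaintiff prevails on this issue.
Per-issue: Issue I → plaintiff; Issue II → plaintiff. The plaintiff must prevail on every issue; overall, the plaintiff prevails.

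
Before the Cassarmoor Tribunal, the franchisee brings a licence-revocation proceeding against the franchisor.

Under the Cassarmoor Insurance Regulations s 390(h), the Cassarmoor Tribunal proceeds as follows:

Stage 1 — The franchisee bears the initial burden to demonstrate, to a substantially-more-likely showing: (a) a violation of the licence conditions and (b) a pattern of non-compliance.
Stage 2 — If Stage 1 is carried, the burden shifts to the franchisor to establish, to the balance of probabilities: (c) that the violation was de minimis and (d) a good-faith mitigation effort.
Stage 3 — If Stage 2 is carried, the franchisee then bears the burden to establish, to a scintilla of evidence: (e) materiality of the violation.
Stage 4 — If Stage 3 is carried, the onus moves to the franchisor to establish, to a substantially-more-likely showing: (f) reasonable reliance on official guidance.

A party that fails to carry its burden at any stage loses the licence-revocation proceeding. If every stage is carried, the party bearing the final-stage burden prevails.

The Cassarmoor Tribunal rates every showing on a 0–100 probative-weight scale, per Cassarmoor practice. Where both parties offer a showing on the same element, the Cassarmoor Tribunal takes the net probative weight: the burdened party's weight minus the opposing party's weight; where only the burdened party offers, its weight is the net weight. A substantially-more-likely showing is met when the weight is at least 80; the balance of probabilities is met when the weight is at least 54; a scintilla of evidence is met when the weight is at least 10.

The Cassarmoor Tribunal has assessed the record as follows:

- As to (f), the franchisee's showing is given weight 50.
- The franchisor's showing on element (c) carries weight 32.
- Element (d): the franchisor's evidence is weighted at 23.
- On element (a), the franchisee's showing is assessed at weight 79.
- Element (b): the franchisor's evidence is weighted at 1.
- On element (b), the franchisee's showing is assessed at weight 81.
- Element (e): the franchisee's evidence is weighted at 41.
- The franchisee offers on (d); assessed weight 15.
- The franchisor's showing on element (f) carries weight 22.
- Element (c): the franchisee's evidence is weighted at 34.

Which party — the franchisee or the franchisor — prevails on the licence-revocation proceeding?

franchisor

At Stage 1 the franchisee must meet a substantially-more-likely showing (weight is at least 80): on (a) the weight is 79, < 80, so (a) does not meet the standard; on (b) the weight is 81 less the opposing 1 gives net 80, which does reach 80, so (b) meets the standard.
  The franchisee does not carry Stage 1.
The franchisor prevails.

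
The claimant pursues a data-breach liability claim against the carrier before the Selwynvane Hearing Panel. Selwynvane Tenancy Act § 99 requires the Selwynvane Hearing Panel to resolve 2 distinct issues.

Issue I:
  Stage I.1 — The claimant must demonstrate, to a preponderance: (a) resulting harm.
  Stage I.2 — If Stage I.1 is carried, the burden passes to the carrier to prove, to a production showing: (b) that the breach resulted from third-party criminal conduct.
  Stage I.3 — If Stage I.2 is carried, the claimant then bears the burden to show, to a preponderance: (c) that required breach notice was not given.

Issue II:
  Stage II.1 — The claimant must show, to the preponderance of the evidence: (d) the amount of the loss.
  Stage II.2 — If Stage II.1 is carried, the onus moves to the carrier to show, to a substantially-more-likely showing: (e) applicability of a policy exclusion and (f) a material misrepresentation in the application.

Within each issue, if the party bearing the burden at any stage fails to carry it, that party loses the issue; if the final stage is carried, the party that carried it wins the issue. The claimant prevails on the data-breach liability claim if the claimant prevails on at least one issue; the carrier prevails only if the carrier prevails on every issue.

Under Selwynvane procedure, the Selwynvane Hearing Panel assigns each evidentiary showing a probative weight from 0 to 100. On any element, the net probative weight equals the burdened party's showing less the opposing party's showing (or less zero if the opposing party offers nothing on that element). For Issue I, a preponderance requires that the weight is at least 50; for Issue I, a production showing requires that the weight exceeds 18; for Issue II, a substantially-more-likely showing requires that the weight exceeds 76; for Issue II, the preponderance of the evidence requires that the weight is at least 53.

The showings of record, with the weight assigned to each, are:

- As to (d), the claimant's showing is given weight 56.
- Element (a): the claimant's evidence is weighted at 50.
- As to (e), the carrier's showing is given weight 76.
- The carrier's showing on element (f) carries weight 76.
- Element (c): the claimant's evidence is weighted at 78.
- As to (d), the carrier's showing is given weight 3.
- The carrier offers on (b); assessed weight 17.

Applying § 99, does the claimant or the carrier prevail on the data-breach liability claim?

claimant

— Issue I —
Stage I.1 — burden on claimant; standard: a preponderance (weight is at least 50).
    (a): 50 ≥ 50 [met]
  All elements met. The burden passes to the carrier.
Stage I.2 — burden on carrier; standard: a production showing (weight exceeds 18).
    (b): 17 ≤ 18 [not met]
  The carrier does not carry Stage I.2.
So the claimant prevails on this issue.
— Issue II —
Stage II.1 — burden on claimant; standard: the preponderance of the evidence (weight is at least 53).
    (d): 56 − 3 = 53 ≥ 53 [met]
  Stage II.1 carried; the burden shifts to the carrier.
Stage II.2 — burden on carrier; standard: a substantially-more-likely showing (weight exceeds 76).
    (e): 76 ≤ 76 [not met]
    (f): 76 ≤ 76 [not met]
  Not every element is met, so the carrier fails to carry Stage II.2.
The analysis ends at Stage II.2; the claimant prevails on this issue.
Per-issue: Issue I → claimant; Issue II → claimant. The claimant must prevail on at least one issue; overall, the claimant prevails.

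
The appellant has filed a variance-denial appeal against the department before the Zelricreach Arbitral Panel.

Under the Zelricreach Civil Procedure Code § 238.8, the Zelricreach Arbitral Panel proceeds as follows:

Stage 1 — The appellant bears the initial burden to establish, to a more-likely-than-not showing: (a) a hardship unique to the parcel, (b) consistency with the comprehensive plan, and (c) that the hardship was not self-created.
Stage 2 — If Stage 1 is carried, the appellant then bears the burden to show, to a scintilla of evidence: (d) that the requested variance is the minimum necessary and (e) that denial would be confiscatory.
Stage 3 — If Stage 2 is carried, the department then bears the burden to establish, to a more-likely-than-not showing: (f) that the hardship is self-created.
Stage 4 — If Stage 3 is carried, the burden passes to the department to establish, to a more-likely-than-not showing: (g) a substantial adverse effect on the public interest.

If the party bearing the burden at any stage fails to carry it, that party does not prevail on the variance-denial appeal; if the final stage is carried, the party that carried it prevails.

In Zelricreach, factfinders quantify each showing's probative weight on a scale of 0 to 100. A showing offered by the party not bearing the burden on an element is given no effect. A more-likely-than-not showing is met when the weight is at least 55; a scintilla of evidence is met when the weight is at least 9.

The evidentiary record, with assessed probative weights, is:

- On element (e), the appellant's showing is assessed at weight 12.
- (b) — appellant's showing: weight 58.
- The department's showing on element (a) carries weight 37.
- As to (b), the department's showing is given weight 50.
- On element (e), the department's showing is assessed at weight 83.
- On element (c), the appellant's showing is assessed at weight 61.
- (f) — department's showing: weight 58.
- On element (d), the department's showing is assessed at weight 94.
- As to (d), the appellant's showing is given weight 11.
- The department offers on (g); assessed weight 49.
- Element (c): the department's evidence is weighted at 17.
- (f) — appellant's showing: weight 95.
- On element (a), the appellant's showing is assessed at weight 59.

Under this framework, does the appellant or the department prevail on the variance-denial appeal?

Stage 1 (appellant, a more-likely-than-not showing, weight is at least 55): (a) 59 (department's 37 disregarded) ≥ 55 — meets; (b) 58 (department's 50 disregarded) ≥ 55 — meets; (c) 61 (department's 17 disregarded) ≥ 55 — meets.
  All elements met. The appellant retains the burden for Stage 2.
Stage 2 (appellant, a scintilla of evidence, weight is at least 9): (d) 11 (department's 94 disregarded) ≥ 9 — meets; (e) 12 (department's 83 disregarded) ≥ 9 — meets.
  The appellant carries Stage 2; the department now bears the burden.
Stage 3 (department, a more-likely-than-not showing, weight is at least 55): (f) 58 (appellant's 95 disregarded) ≥ 55 — meets.
  All elements met. The department retains the burden for Stage 4.
Stage 4 (department, a more-likely-than-not showing, weight is at least 55): (g) 49 < 55 — fails.
  Not every element is met, so the department fails to carry Stage 4.
The analysis ends at Stage 4; the appellant prevails.

appellant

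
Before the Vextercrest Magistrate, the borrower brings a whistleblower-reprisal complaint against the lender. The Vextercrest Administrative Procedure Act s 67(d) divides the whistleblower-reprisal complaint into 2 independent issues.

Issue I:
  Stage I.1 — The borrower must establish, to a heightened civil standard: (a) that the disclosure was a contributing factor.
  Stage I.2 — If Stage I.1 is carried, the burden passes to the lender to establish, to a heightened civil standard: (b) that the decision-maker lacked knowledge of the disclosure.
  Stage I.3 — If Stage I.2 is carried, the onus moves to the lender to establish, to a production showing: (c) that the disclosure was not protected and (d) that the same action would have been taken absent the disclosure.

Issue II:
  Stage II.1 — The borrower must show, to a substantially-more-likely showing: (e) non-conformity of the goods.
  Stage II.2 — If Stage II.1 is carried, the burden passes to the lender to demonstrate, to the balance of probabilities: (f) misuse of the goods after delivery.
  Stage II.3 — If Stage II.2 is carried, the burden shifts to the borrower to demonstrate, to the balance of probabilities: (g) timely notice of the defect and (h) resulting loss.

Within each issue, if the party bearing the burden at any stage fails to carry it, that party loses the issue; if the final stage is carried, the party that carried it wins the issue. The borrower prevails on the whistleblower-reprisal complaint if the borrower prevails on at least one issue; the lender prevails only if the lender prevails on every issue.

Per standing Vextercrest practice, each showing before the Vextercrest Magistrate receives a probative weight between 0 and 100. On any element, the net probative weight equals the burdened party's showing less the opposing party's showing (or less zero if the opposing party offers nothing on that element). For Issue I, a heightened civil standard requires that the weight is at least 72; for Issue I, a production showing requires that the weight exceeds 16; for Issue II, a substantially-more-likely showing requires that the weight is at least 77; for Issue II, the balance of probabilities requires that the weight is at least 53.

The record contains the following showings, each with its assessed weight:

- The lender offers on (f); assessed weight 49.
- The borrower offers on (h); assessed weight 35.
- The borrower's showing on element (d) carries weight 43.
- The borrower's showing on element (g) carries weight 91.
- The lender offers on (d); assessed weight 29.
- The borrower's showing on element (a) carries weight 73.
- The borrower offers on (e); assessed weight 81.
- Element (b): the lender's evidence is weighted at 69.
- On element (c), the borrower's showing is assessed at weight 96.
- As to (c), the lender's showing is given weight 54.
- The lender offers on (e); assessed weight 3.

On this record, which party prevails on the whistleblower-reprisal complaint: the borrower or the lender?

— Issue I —
Stage I.1 (borrower, a heightened civil standard, weight is at least 72): (a) 73 ≥ 72 — meets.
  Stage I.1 carried; the burden shifts to the lender.
Stage I.2 (lender, a heightened civil standard, weight is at least 72): (b) 69 < 72 — fails.
  Not every element is met, so the lender fails to carry Stage I.2.
So the borrower prevails on this issue.
— Issue II —
Stage II.1 — burden on borrower; standard: a substantially-more-likely showing (weight is at least 77).
    (e): 81 − 3 = 78 ≥ 77 [met]
  The borrower carries Stage II.1; the lender now bears the burden.
Stage II.2 — burden on lender; standard: the balance of probabilities (weight is at least 53).
    (f): 49 < 53 [not met]
  The lender does not carry Stage II.2.
So the borrower prevails on this issue.
Per-issue: Issue I → borrower; Issue II → borrower. The borrower must prevail on at least one issue; overall, the borrower prevails.

borrower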